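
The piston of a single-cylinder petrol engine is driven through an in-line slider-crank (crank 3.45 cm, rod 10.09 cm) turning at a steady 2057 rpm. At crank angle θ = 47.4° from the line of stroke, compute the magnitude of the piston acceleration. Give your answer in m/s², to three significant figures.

1050

ω = 2π·2057/60 = 215.4 rad/s
x(θ) = r cosθ + √(L² − r² sin²θ); with ω constant, a = ω²·d²x/dθ².
d²x/dθ² = −r cosθ − r²(cos2θ)/√u − r⁴ sin²2θ/(4u^{3/2}),  u = L² − r² sin²θ = 0.00953589 m².
Substituting r = 0.0345 m, L = 0.1009 m, θ = 47.4°: d²x/dθ² = -0.02271 m.
a = ω²·d²x/dθ² = (215.4)²·(-0.02271) = -1053.8 m/s²;  |a| = 1053.8 m/s².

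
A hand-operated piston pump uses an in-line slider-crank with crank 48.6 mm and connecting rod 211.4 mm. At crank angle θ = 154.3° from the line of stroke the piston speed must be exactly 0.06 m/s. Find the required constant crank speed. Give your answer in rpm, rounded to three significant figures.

For an in-line slider-crank, |v_piston| = rω|sinθ|·[1 + r cosθ/√(L² − r² sin²θ)].
With r = 0.0486 m, L = 0.2114 m, θ = 154.3°: the bracketed kinematic factor |dx/dθ| = 0.016688 m.
ω = v/|dx/dθ| = 0.06/0.016688 = 3.5954 rad/s.
N = 60ω/(2π) = 34.333 rpm.

34.3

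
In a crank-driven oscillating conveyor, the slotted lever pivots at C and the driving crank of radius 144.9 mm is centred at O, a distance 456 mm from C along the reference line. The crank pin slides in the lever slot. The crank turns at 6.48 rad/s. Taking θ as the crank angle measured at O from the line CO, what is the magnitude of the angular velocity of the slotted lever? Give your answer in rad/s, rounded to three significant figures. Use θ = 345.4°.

1.54

ω = 6.48 rad/s
Crank pin A relative to C: A = (d + r cosθ, r sinθ); lever angle φ = atan2(r sinθ, d + r cosθ).
Differentiating tanφ: φ̇ = rω(d cosθ + r)/(d² + r² + 2dr cosθ).
d² + r² + 2dr cosθ = |CA|² = 0.356814 m²;  d cosθ + r = +0.58618 m.
|ω_lever| = |0.1449·6.48·+0.58618| / 0.356814 = 1.5425 rad/s.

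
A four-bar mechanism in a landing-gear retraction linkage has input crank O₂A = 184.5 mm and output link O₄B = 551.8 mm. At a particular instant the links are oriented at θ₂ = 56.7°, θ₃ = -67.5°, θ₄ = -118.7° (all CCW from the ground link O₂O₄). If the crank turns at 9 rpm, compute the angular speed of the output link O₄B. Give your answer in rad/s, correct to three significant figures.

0.334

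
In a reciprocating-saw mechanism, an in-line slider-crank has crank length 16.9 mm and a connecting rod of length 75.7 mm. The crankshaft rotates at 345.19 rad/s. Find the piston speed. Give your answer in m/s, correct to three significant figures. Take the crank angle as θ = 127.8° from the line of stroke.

ω = 345.2 rad/s
For an in-line slider-crank, x = r cosθ + √(L² − r² sin²θ), so v = −rω sinθ·[1 + r cosθ/√(L² − r² sin²θ)].
With r = 0.0169 m, L = 0.0757 m, θ = 127.8°: √(L² − r² sin²θ) = 0.074513 m.
v = −0.0169·345.2·0.79016·[1 + 0.0169·-0.61291/0.074513] = -3.9688 m/s.
|v| = 3.9688 m/s.

3.97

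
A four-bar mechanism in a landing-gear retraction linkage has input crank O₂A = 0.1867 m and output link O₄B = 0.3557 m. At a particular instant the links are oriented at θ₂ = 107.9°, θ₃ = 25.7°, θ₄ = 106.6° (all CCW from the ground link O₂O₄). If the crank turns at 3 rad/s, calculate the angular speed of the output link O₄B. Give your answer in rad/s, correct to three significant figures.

1.58

ω₂ = 3 rad/s
Differentiating the loop-closure r₂e^{iθ₂}+r₃e^{iθ₃}=r₁+r₄e^{iθ₄} gives r₂ω₂e^{iθ₂}+r₃ω₃e^{iθ₃}=r₄ω₄e^{iθ₄}.
Eliminating the other unknown: ω₄ = r₂ω₂ sin(θ₂−θ₃) / [r₄ sin(θ₄−θ₃)].
Numerator sine = +0.99075; denominator sine = +0.98741.
Result = 0.1867·3·(+0.99075) / (0.3557·(+0.98741)) = +1.58 rad/s; magnitude 1.58 rad/s.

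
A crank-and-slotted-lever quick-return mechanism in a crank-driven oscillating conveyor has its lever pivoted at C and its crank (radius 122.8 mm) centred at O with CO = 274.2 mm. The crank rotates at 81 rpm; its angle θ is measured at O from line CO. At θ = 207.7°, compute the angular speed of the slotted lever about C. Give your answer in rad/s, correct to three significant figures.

4.08

ω = 8.482 rad/s (from 81 rpm).
Crank pin A relative to C: A = (d + r cosθ, r sinθ); lever angle φ = atan2(r sinθ, d + r cosθ).
Differentiating tanφ: φ̇ = rω(d cosθ + r)/(d² + r² + 2dr cosθ).
d² + r² + 2dr cosθ = |CA|² = 0.03064 m²;  d cosθ + r = -0.11997 m.
|ω_lever| = |0.1228·8.482·-0.11997| / 0.03064 = 4.0786 rad/s.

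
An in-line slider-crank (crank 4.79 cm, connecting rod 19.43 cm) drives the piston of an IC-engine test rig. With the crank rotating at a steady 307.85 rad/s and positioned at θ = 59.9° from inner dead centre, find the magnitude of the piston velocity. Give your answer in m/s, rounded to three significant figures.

14.4

ω = 307.9 rad/s
For an in-line slider-crank, x = r cosθ + √(L² − r² sin²θ), so v = −rω sinθ·[1 + r cosθ/√(L² − r² sin²θ)].
With r = 0.0479 m, L = 0.1943 m, θ = 59.9°: √(L² − r² sin²θ) = 0.18983 m.
v = −0.0479·307.9·0.86515·[1 + 0.0479·0.50151/0.18983] = -14.372 m/s.
|v| = 14.372 m/s.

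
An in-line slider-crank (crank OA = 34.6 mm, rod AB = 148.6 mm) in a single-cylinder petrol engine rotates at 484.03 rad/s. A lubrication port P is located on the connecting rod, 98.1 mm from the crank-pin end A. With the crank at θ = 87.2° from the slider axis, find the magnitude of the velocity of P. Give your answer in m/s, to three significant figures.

16.9

ω = 484 rad/s.  Crank-pin speed |V_A| = rω = 16.747 m/s, perpendicular to OA.
Rod angle: sinφ = −(r/L) sinθ ⇒ φ = -13.448°; ω_rod = −rω cosθ/√(L²−r²sin²θ) = -5.6606 rad/s.
V_P = V_A + ω_rod × AP, with AP = 0.0981 m along the rod.
Components: V_Px = −rω sinθ − a·ω_rod·sinφ = -16.857 m/s;  V_Py = rω cosθ + a·ω_rod·cosφ = +0.27802 m/s.
|V_P| = √(V_Px² + V_Py²) = 16.859 m/s.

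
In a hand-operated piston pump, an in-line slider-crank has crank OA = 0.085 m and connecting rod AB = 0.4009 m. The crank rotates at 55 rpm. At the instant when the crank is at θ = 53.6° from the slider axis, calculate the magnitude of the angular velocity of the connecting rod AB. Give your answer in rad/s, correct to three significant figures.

0.735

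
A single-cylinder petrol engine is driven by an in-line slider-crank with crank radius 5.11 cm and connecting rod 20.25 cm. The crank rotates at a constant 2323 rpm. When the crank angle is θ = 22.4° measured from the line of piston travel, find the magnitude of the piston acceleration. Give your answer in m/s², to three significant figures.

3350

ω = 2π·2323/60 = 243.3 rad/s
x(θ) = r cosθ + √(L² − r² sin²θ); with ω constant, a = ω²·d²x/dθ².
d²x/dθ² = −r cosθ − r²(cos2θ)/√u − r⁴ sin²2θ/(4u^{3/2}),  u = L² − r² sin²θ = 0.0406271 m².
Substituting r = 0.0511 m, L = 0.2025 m, θ = 22.4°: d²x/dθ² = -0.05654 m.
a = ω²·d²x/dθ² = (243.3)²·(-0.05654) = -3345.9 m/s²;  |a| = 3345.9 m/s².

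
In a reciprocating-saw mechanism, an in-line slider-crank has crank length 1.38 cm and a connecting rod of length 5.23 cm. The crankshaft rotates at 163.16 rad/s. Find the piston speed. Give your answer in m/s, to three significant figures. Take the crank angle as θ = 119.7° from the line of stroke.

ω = 163.2 rad/s
For an in-line slider-crank, x = r cosθ + √(L² − r² sin²θ), so v = −rω sinθ·[1 + r cosθ/√(L² − r² sin²θ)].
With r = 0.0138 m, L = 0.0523 m, θ = 119.7°: √(L² − r² sin²θ) = 0.050908 m.
v = −0.0138·163.2·0.86863·[1 + 0.0138·-0.49546/0.050908] = -1.6931 m/s.
|v| = 1.6931 m/s.

1.69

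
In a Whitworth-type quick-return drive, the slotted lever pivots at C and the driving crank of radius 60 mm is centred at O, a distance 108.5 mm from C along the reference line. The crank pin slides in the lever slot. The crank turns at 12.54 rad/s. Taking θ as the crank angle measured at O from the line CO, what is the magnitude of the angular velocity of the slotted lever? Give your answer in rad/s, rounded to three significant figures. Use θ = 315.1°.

ω = 12.54 rad/s
Crank pin A relative to C: A = (d + r cosθ, r sinθ); lever angle φ = atan2(r sinθ, d + r cosθ).
Differentiating tanφ: φ̇ = rω(d cosθ + r)/(d² + r² + 2dr cosθ).
d² + r² + 2dr cosθ = |CA|² = 0.0245948 m²;  d cosθ + r = +0.13685 m.
|ω_lever| = |0.06·12.54·+0.13685| / 0.0245948 = 4.1866 rad/s.

4.19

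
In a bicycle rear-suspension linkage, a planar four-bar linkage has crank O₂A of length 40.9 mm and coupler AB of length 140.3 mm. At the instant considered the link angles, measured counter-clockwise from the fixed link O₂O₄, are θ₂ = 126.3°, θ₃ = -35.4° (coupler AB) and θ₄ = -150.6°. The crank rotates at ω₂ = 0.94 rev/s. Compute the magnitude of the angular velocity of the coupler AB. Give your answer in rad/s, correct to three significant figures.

ω₂ = 5.906 rad/s (from 0.94 rev/s).
Differentiating the loop-closure r₂e^{iθ₂}+r₃e^{iθ₃}=r₁+r₄e^{iθ₄} gives r₂ω₂e^{iθ₂}+r₃ω₃e^{iθ₃}=r₄ω₄e^{iθ₄}.
Eliminating the other unknown: ω₃ = r₂ω₂ sin(θ₄−θ₂) / [r₃ sin(θ₃−θ₄)].
Numerator sine = +0.99276; denominator sine = +0.90483.
Result = 0.0409·5.906·(+0.99276) / (0.1403·(+0.90483)) = +1.8891 rad/s; magnitude 1.8891 rad/s.

1.89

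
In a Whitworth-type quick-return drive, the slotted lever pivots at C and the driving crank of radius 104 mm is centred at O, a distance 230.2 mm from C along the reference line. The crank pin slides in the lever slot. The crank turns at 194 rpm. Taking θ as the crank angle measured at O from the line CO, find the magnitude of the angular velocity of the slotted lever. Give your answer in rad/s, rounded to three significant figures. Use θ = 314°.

ω = 20.32 rad/s (from 194 rpm).
Crank pin A relative to C: A = (d + r cosθ, r sinθ); lever angle φ = atan2(r sinθ, d + r cosθ).
Differentiating tanφ: φ̇ = rω(d cosθ + r)/(d² + r² + 2dr cosθ).
d² + r² + 2dr cosθ = |CA|² = 0.0970694 m²;  d cosθ + r = +0.26391 m.
|ω_lever| = |0.104·20.32·+0.26391| / 0.0970694 = 5.7443 rad/s.

5.74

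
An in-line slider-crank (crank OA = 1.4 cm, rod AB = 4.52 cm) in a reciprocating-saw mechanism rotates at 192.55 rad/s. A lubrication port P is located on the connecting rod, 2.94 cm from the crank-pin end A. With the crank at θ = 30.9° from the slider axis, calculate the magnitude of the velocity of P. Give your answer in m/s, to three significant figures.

ω = 192.6 rad/s.  Crank-pin speed |V_A| = rω = 2.6957 m/s, perpendicular to OA.
Rod angle: sinφ = −(r/L) sinθ ⇒ φ = -9.152°; ω_rod = −rω cosθ/√(L²−r²sin²θ) = -51.834 rad/s.
V_P = V_A + ω_rod × AP, with AP = 0.0294 m along the rod.
Components: V_Px = −rω sinθ − a·ω_rod·sinφ = -1.6268 m/s;  V_Py = rω cosθ + a·ω_rod·cosφ = +0.80856 m/s.
|V_P| = √(V_Px² + V_Py²) = 1.8166 m/s.

1.82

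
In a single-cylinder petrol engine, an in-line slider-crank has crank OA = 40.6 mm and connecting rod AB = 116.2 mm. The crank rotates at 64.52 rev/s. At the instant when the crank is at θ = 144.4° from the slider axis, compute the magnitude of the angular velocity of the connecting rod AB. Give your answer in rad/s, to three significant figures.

ω = 405.4 rad/s (converted from 64.52 rev/s).
The rod makes angle φ with the slider axis where L sinφ = r sinθ; differentiating, L cosφ·φ̇ = r ω cosθ.
L cosφ = √(L² − r² sin²θ) = 0.11377 m.
|ω_rod| = r ω |cosθ| / √(L² − r² sin²θ) = 0.0406·405.4·0.81310/0.11377 = 117.63 rad/s.

118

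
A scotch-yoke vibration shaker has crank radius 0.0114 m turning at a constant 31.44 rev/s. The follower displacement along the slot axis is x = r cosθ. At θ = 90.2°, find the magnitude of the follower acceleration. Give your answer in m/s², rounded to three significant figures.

1.55

ω = 197.5 rad/s (from 31.44 rev/s).
x = r cosθ ⇒ ẍ = −rω² cosθ (ω constant).
|a| = rω²|cosθ| = 0.0114·(197.5)²·|cos 90.2°| = 1.5529 m/s².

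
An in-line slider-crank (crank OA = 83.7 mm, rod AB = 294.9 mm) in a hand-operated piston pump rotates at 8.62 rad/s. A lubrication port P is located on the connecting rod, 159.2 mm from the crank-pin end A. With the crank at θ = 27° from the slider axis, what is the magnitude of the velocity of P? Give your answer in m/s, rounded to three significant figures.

0.476

ω = 8.62 rad/s.  Crank-pin speed |V_A| = rω = 0.72149 m/s, perpendicular to OA.
Rod angle: sinφ = −(r/L) sinθ ⇒ φ = -7.403°; ω_rod = −rω cosθ/√(L²−r²sin²θ) = -2.1982 rad/s.
V_P = V_A + ω_rod × AP, with AP = 0.1592 m along the rod.
Components: V_Px = −rω sinθ − a·ω_rod·sinφ = -0.37265 m/s;  V_Py = rω cosθ + a·ω_rod·cosφ = +0.29581 m/s.
|V_P| = √(V_Px² + V_Py²) = 0.47578 m/s.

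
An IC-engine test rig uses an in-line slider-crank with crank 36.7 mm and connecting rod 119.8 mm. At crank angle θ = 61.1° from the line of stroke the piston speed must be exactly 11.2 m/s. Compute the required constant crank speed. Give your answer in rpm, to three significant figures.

For an in-line slider-crank, |v_piston| = rω|sinθ|·[1 + r cosθ/√(L² − r² sin²θ)].
With r = 0.0367 m, L = 0.1198 m, θ = 61.1°: the bracketed kinematic factor |dx/dθ| = 0.037067 m.
ω = v/|dx/dθ| = 11.2/0.037067 = 302.15 rad/s.
N = 60ω/(2π) = 2885.4 rpm.

2890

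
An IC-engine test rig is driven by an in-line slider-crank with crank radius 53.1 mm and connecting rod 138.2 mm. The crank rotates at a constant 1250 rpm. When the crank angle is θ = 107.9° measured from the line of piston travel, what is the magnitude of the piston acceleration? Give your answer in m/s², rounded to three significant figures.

ω = 2π·1250/60 = 130.9 rad/s
x(θ) = r cosθ + √(L² − r² sin²θ); with ω constant, a = ω²·d²x/dθ².
d²x/dθ² = −r cosθ − r²(cos2θ)/√u − r⁴ sin²2θ/(4u^{3/2}),  u = L² − r² sin²θ = 0.016546 m².
Substituting r = 0.0531 m, L = 0.1382 m, θ = 107.9°: d²x/dθ² = +0.03378 m.
a = ω²·d²x/dθ² = (130.9)²·(+0.03378) = +578.81 m/s²;  |a| = 578.81 m/s².

579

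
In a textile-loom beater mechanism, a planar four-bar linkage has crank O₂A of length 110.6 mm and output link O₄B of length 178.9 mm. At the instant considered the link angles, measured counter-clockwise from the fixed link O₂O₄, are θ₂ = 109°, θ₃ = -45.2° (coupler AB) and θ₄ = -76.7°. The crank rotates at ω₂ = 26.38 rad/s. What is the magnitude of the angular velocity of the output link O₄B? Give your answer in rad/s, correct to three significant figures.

13.6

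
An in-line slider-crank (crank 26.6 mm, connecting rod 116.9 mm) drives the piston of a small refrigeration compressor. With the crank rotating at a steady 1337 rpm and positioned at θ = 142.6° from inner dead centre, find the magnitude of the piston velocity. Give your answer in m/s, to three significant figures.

ω = 2π·1337/60 = 140 rad/s
For an in-line slider-crank, x = r cosθ + √(L² − r² sin²θ), so v = −rω sinθ·[1 + r cosθ/√(L² − r² sin²θ)].
With r = 0.0266 m, L = 0.1169 m, θ = 142.6°: √(L² − r² sin²θ) = 0.11578 m.
v = −0.0266·140·0.60738·[1 + 0.0266·-0.79441/0.11578] = -1.8492 m/s.
|v| = 1.8492 m/s.

1.85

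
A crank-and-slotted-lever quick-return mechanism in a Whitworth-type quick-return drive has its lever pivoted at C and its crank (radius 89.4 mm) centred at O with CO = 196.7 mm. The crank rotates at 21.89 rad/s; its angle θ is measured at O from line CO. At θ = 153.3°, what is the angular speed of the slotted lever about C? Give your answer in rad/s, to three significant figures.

11.1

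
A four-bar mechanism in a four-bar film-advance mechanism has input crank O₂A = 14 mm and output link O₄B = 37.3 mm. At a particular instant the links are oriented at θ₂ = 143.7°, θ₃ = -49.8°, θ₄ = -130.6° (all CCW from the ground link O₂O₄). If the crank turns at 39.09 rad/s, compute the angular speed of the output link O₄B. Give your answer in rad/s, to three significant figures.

ω₂ = 39.09 rad/s
Differentiating the loop-closure r₂e^{iθ₂}+r₃e^{iθ₃}=r₁+r₄e^{iθ₄} gives r₂ω₂e^{iθ₂}+r₃ω₃e^{iθ₃}=r₄ω₄e^{iθ₄}.
Eliminating the other unknown: ω₄ = r₂ω₂ sin(θ₂−θ₃) / [r₄ sin(θ₄−θ₃)].
Numerator sine = -0.23345; denominator sine = -0.98714.
Result = 0.014·39.09·(-0.23345) / (0.0373·(-0.98714)) = +3.4697 rad/s; magnitude 3.4697 rad/s.

3.47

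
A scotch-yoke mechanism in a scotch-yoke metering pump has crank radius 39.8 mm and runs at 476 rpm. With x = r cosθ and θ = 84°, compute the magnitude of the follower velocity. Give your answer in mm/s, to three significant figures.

1970

ω = 49.85 rad/s (from 476 rpm).
x = r cosθ ⇒ ẋ = −rω sinθ.
|v| = rω|sinθ| = 0.0398·49.85·|sin 84°| = 1.973 m/s = 1973 mm/s.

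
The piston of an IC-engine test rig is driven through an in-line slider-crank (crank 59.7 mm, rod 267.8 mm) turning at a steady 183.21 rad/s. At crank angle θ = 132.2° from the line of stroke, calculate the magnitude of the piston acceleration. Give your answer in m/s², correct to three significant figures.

ω = 183.2 rad/s
x(θ) = r cosθ + √(L² − r² sin²θ); with ω constant, a = ω²·d²x/dθ².
d²x/dθ² = −r cosθ − r²(cos2θ)/√u − r⁴ sin²2θ/(4u^{3/2}),  u = L² − r² sin²θ = 0.0697609 m².
Substituting r = 0.0597 m, L = 0.2678 m, θ = 132.2°: d²x/dθ² = +0.041248 m.
a = ω²·d²x/dθ² = (183.2)²·(+0.041248) = +1384.5 m/s²;  |a| = 1384.5 m/s².

1380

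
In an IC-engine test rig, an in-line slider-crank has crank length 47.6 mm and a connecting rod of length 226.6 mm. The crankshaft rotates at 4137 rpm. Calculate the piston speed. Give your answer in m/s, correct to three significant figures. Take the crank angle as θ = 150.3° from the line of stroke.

ω = 2π·4137/60 = 433.2 rad/s
For an in-line slider-crank, x = r cosθ + √(L² − r² sin²θ), so v = −rω sinθ·[1 + r cosθ/√(L² − r² sin²θ)].
With r = 0.0476 m, L = 0.2266 m, θ = 150.3°: √(L² − r² sin²θ) = 0.22537 m.
v = −0.0476·433.2·0.49546·[1 + 0.0476·-0.86863/0.22537] = -8.3427 m/s.
|v| = 8.3427 m/s.

8.34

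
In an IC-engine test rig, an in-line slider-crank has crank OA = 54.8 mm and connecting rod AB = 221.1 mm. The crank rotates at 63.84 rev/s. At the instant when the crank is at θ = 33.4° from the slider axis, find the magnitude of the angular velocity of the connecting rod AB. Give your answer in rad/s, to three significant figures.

83.8

ω = 401.1 rad/s (converted from 63.84 rev/s).
The rod makes angle φ with the slider axis where L sinφ = r sinθ; differentiating, L cosφ·φ̇ = r ω cosθ.
L cosφ = √(L² − r² sin²θ) = 0.21903 m.
|ω_rod| = r ω |cosθ| / √(L² − r² sin²θ) = 0.0548·401.1·0.83485/0.21903 = 83.782 rad/s.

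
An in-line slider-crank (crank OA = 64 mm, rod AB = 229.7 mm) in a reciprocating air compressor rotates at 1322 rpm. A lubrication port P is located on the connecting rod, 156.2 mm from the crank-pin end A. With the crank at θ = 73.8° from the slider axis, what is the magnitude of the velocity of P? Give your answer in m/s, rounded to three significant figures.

9.01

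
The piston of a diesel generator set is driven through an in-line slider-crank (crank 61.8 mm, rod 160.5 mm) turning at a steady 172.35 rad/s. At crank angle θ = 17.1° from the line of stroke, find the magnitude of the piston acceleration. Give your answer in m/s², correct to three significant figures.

ω = 172.3 rad/s
x(θ) = r cosθ + √(L² − r² sin²θ); with ω constant, a = ω²·d²x/dθ².
d²x/dθ² = −r cosθ − r²(cos2θ)/√u − r⁴ sin²2θ/(4u^{3/2}),  u = L² − r² sin²θ = 0.02543 m².
Substituting r = 0.0618 m, L = 0.1605 m, θ = 17.1°: d²x/dθ² = -0.079161 m.
a = ω²·d²x/dθ² = (172.3)²·(-0.079161) = -2351.4 m/s²;  |a| = 2351.4 m/s².

2350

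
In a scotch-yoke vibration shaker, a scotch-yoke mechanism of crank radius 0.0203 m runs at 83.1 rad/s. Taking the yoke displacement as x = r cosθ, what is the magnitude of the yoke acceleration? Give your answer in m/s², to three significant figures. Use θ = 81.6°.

20.5

ω = 83.1 rad/s
x = r cosθ ⇒ ẍ = −rω² cosθ (ω constant).
|a| = rω²|cosθ| = 0.0203·(83.1)²·|cos 81.6°| = 20.478 m/s².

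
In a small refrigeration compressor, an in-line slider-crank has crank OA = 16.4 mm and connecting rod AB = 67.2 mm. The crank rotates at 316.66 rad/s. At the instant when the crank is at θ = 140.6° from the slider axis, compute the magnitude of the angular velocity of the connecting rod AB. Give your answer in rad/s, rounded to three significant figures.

ω = 316.7 rad/s
The rod makes angle φ with the slider axis where L sinφ = r sinθ; differentiating, L cosφ·φ̇ = r ω cosθ.
L cosφ = √(L² − r² sin²θ) = 0.066389 m.
|ω_rod| = r ω |cosθ| / √(L² − r² sin²θ) = 0.0164·316.7·0.77273/0.066389 = 60.447 rad/s.

60.4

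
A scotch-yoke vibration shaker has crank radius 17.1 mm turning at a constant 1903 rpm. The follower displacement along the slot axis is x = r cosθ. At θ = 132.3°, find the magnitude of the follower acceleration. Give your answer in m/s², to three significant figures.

457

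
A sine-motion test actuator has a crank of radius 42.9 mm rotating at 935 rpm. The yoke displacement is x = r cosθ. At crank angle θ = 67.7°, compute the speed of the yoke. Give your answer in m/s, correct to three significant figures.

ω = 97.91 rad/s (from 935 rpm).
x = r cosθ ⇒ ẋ = −rω sinθ.
|v| = rω|sinθ| = 0.0429·97.91·|sin 67.7°| = 3.8863 m/s.

3.89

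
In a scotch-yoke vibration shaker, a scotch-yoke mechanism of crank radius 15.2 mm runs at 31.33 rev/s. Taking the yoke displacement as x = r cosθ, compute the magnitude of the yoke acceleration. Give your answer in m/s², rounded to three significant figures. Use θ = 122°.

312

ω = 196.9 rad/s (from 31.33 rev/s).
x = r cosθ ⇒ ẍ = −rω² cosθ (ω constant).
|a| = rω²|cosθ| = 0.0152·(196.9)²·|cos 122°| = 312.13 m/s².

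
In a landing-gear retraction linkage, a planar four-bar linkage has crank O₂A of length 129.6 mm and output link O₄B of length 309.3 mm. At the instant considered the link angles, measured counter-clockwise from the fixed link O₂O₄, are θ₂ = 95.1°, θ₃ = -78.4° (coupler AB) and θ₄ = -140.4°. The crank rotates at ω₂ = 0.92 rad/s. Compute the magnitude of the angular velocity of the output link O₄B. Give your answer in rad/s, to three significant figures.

0.0494

ω₂ = 0.92 rad/s
Differentiating the loop-closure r₂e^{iθ₂}+r₃e^{iθ₃}=r₁+r₄e^{iθ₄} gives r₂ω₂e^{iθ₂}+r₃ω₃e^{iθ₃}=r₄ω₄e^{iθ₄}.
Eliminating the other unknown: ω₄ = r₂ω₂ sin(θ₂−θ₃) / [r₄ sin(θ₄−θ₃)].
Numerator sine = +0.11320; denominator sine = -0.88295.
Result = 0.1296·0.92·(+0.11320) / (0.3093·(-0.88295)) = -0.049424 rad/s; magnitude 0.049424 rad/s.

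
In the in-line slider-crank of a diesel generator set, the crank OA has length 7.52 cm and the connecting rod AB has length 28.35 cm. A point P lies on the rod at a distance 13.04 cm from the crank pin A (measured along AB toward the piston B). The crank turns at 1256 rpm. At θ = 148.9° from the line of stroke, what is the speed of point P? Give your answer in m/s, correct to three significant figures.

ω = 131.5 rad/s.  Crank-pin speed |V_A| = rω = 9.8909 m/s, perpendicular to OA.
Rod angle: sinφ = −(r/L) sinθ ⇒ φ = -7.875°; ω_rod = −rω cosθ/√(L²−r²sin²θ) = +30.158 rad/s.
V_P = V_A + ω_rod × AP, with AP = 0.1304 m along the rod.
Components: V_Px = −rω sinθ − a·ω_rod·sinφ = -4.5702 m/s;  V_Py = rω cosθ + a·ω_rod·cosφ = -4.5737 m/s.
|V_P| = √(V_Px² + V_Py²) = 6.4657 m/s.

6.47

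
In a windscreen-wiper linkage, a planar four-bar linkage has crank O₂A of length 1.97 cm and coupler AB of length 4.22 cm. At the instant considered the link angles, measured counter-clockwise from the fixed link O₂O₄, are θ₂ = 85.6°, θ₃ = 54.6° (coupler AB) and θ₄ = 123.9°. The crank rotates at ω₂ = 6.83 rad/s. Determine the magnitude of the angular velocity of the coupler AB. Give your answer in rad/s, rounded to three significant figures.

ω₂ = 6.83 rad/s
Differentiating the loop-closure r₂e^{iθ₂}+r₃e^{iθ₃}=r₁+r₄e^{iθ₄} gives r₂ω₂e^{iθ₂}+r₃ω₃e^{iθ₃}=r₄ω₄e^{iθ₄}.
Eliminating the other unknown: ω₃ = r₂ω₂ sin(θ₄−θ₂) / [r₃ sin(θ₃−θ₄)].
Numerator sine = +0.61978; denominator sine = -0.93544.
Result = 0.0197·6.83·(+0.61978) / (0.0422·(-0.93544)) = -2.1125 rad/s; magnitude 2.1125 rad/s.

2.11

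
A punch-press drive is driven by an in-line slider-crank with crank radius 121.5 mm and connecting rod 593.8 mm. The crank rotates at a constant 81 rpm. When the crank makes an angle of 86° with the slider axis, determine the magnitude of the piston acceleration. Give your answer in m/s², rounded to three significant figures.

ω = 2π·81/60 = 8.482 rad/s
x(θ) = r cosθ + √(L² − r² sin²θ); with ω constant, a = ω²·d²x/dθ².
d²x/dθ² = −r cosθ − r²(cos2θ)/√u − r⁴ sin²2θ/(4u^{3/2}),  u = L² − r² sin²θ = 0.337908 m².
Substituting r = 0.1215 m, L = 0.5938 m, θ = 86°: d²x/dθ² = +0.016667 m.
a = ω²·d²x/dθ² = (8.482)²·(+0.016667) = +1.1992 m/s²;  |a| = 1.1992 m/s².

1.20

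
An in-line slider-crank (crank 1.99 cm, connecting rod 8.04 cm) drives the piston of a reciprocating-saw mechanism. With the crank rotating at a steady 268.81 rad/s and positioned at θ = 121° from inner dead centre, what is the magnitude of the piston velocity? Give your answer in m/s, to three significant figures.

3.99

ω = 268.8 rad/s
For an in-line slider-crank, x = r cosθ + √(L² − r² sin²θ), so v = −rω sinθ·[1 + r cosθ/√(L² − r² sin²θ)].
With r = 0.0199 m, L = 0.0804 m, θ = 121°: √(L² − r² sin²θ) = 0.07857 m.
v = −0.0199·268.8·0.85717·[1 + 0.0199·-0.51504/0.07857] = -3.9871 m/s.
|v| = 3.9871 m/s.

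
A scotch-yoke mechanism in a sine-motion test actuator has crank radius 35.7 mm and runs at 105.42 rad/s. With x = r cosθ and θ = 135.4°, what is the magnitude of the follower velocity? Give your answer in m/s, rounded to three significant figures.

2.64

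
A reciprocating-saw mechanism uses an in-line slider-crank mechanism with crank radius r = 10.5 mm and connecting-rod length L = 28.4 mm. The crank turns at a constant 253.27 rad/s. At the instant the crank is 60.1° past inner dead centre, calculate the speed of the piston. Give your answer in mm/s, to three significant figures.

ω = 253.3 rad/s
For an in-line slider-crank, x = r cosθ + √(L² − r² sin²θ), so v = −rω sinθ·[1 + r cosθ/√(L² − r² sin²θ)].
With r = 0.0105 m, L = 0.0284 m, θ = 60.1°: √(L² − r² sin²θ) = 0.026902 m.
v = −0.0105·253.3·0.86690·[1 + 0.0105·0.49849/0.026902] = -2.7539 m/s.
|v| = 2.7539 m/s = 2753.9 mm/s.

2750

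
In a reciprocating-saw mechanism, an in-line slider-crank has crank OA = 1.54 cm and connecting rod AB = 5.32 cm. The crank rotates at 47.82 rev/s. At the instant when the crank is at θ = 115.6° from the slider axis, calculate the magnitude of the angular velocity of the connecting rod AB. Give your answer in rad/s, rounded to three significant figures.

38.9

ω = 300.5 rad/s (converted from 47.82 rev/s).
The rod makes angle φ with the slider axis where L sinφ = r sinθ; differentiating, L cosφ·φ̇ = r ω cosθ.
L cosφ = √(L² − r² sin²θ) = 0.051355 m.
|ω_rod| = r ω |cosθ| / √(L² − r² sin²θ) = 0.0154·300.5·0.43209/0.051355 = 38.931 rad/s.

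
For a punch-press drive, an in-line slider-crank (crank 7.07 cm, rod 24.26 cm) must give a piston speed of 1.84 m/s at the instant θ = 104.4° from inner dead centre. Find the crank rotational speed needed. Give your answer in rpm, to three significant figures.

For an in-line slider-crank, |v_piston| = rω|sinθ|·[1 + r cosθ/√(L² − r² sin²θ)].
With r = 0.0707 m, L = 0.2426 m, θ = 104.4°: the bracketed kinematic factor |dx/dθ| = 0.063305 m.
ω = v/|dx/dθ| = 1.84/0.063305 = 29.065 rad/s.
N = 60ω/(2π) = 277.55 rpm.

278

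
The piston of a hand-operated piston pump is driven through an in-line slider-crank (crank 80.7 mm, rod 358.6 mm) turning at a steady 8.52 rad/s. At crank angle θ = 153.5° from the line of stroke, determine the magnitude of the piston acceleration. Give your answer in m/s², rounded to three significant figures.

ω = 8.52 rad/s
x(θ) = r cosθ + √(L² − r² sin²θ); with ω constant, a = ω²·d²x/dθ².
d²x/dθ² = −r cosθ − r²(cos2θ)/√u − r⁴ sin²2θ/(4u^{3/2}),  u = L² − r² sin²θ = 0.127297 m².
Substituting r = 0.0807 m, L = 0.3586 m, θ = 153.5°: d²x/dθ² = +0.061087 m.
a = ω²·d²x/dθ² = (8.52)²·(+0.061087) = +4.4344 m/s²;  |a| = 4.4344 m/s².

4.43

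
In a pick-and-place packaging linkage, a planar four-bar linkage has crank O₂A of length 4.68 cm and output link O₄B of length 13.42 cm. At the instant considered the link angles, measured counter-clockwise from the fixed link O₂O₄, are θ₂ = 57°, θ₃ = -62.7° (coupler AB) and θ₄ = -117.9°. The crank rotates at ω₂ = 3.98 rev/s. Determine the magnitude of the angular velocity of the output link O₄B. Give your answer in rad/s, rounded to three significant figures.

9.23

ω₂ = 25.01 rad/s (from 3.98 rev/s).
Differentiating the loop-closure r₂e^{iθ₂}+r₃e^{iθ₃}=r₁+r₄e^{iθ₄} gives r₂ω₂e^{iθ₂}+r₃ω₃e^{iθ₃}=r₄ω₄e^{iθ₄}.
Eliminating the other unknown: ω₄ = r₂ω₂ sin(θ₂−θ₃) / [r₄ sin(θ₄−θ₃)].
Numerator sine = +0.86863; denominator sine = -0.82115.
Result = 0.0468·25.01·(+0.86863) / (0.1342·(-0.82115)) = -9.2251 rad/s; magnitude 9.2251 rad/s.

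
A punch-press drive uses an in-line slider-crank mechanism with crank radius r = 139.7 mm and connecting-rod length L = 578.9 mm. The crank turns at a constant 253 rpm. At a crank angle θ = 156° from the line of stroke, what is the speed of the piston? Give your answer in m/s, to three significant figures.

1.17

ω = 2π·253/60 = 26.49 rad/s
For an in-line slider-crank, x = r cosθ + √(L² − r² sin²θ), so v = −rω sinθ·[1 + r cosθ/√(L² − r² sin²θ)].
With r = 0.1397 m, L = 0.5789 m, θ = 156°: √(L² − r² sin²θ) = 0.5761 m.
v = −0.1397·26.49·0.40674·[1 + 0.1397·-0.91355/0.5761] = -1.1719 m/s.
|v| = 1.1719 m/s.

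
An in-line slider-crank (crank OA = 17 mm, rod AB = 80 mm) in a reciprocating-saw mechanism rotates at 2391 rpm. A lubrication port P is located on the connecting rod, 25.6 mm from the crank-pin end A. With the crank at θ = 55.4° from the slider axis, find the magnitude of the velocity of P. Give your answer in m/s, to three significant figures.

3.99

ω = 250.4 rad/s.  Crank-pin speed |V_A| = rω = 4.2565 m/s, perpendicular to OA.
Rod angle: sinφ = −(r/L) sinθ ⇒ φ = -10.074°; ω_rod = −rω cosθ/√(L²−r²sin²θ) = -30.686 rad/s.
V_P = V_A + ω_rod × AP, with AP = 0.0256 m along the rod.
Components: V_Px = −rω sinθ − a·ω_rod·sinφ = -3.6411 m/s;  V_Py = rω cosθ + a·ω_rod·cosφ = +1.6436 m/s.
|V_P| = √(V_Px² + V_Py²) = 3.9949 m/s.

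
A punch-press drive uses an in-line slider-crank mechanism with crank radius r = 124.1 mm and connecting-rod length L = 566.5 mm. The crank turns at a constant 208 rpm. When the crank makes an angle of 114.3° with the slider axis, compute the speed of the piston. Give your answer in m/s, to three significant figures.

ω = 2π·208/60 = 21.78 rad/s
For an in-line slider-crank, x = r cosθ + √(L² − r² sin²θ), so v = −rω sinθ·[1 + r cosθ/√(L² − r² sin²θ)].
With r = 0.1241 m, L = 0.5665 m, θ = 114.3°: √(L² − r² sin²θ) = 0.55509 m.
v = −0.1241·21.78·0.91140·[1 + 0.1241·-0.41151/0.55509] = -2.237 m/s.
|v| = 2.237 m/s.

2.24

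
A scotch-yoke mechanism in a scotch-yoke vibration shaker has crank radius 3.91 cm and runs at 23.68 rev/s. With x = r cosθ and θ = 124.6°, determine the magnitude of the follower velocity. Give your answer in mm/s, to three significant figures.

4790

ω = 148.8 rad/s (from 23.68 rev/s).
x = r cosθ ⇒ ẋ = −rω sinθ.
|v| = rω|sinθ| = 0.0391·148.8·|sin 124.6°| = 4.7886 m/s = 4788.6 mm/s.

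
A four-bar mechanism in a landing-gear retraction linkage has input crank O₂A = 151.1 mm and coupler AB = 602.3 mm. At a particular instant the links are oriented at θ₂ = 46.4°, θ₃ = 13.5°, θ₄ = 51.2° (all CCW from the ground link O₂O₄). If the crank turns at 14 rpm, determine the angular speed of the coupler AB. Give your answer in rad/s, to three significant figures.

0.0503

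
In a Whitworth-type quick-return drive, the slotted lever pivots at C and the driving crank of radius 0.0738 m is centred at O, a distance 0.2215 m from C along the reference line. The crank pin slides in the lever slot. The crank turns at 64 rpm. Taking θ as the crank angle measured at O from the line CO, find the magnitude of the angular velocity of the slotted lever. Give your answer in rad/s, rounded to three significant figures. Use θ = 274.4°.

ω = 6.702 rad/s (from 64 rpm).
Crank pin A relative to C: A = (d + r cosθ, r sinθ); lever angle φ = atan2(r sinθ, d + r cosθ).
Differentiating tanφ: φ̇ = rω(d cosθ + r)/(d² + r² + 2dr cosθ).
d² + r² + 2dr cosθ = |CA|² = 0.0570169 m²;  d cosθ + r = +0.090793 m.
|ω_lever| = |0.0738·6.702·+0.090793| / 0.0570169 = 0.78762 rad/s.

0.788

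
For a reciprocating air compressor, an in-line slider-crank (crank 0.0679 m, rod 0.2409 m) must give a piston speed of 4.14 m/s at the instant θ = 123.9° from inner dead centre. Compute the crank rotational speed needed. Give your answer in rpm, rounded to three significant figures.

For an in-line slider-crank, |v_piston| = rω|sinθ|·[1 + r cosθ/√(L² − r² sin²θ)].
With r = 0.0679 m, L = 0.2409 m, θ = 123.9°: the bracketed kinematic factor |dx/dθ| = 0.047245 m.
ω = v/|dx/dθ| = 4.14/0.047245 = 87.628 rad/s.
N = 60ω/(2π) = 836.79 rpm.

837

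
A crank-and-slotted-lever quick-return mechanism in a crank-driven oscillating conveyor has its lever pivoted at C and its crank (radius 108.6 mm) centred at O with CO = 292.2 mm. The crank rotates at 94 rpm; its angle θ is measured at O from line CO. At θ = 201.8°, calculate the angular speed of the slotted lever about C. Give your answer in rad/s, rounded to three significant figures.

ω = 9.844 rad/s (from 94 rpm).
Crank pin A relative to C: A = (d + r cosθ, r sinθ); lever angle φ = atan2(r sinθ, d + r cosθ).
Differentiating tanφ: φ̇ = rω(d cosθ + r)/(d² + r² + 2dr cosθ).
d² + r² + 2dr cosθ = |CA|² = 0.0382477 m²;  d cosθ + r = -0.1627 m.
|ω_lever| = |0.1086·9.844·-0.1627| / 0.0382477 = 4.5476 rad/s.

4.55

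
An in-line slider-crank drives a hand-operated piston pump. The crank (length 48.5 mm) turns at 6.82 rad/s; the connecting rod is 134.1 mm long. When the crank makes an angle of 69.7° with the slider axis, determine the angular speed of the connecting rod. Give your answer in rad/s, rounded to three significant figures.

0.910

ω = 6.82 rad/s
The rod makes angle φ with the slider axis where L sinφ = r sinθ; differentiating, L cosφ·φ̇ = r ω cosθ.
L cosφ = √(L² − r² sin²θ) = 0.12615 m.
|ω_rod| = r ω |cosθ| / √(L² − r² sin²θ) = 0.0485·6.82·0.34694/0.12615 = 0.90968 rad/s.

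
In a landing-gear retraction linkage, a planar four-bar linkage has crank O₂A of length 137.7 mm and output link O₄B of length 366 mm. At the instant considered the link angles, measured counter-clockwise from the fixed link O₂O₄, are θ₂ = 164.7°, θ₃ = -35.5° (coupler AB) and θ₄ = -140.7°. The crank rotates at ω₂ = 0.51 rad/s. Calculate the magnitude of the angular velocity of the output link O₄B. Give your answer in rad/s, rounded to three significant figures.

0.0687

ω₂ = 0.51 rad/s
Differentiating the loop-closure r₂e^{iθ₂}+r₃e^{iθ₃}=r₁+r₄e^{iθ₄} gives r₂ω₂e^{iθ₂}+r₃ω₃e^{iθ₃}=r₄ω₄e^{iθ₄}.
Eliminating the other unknown: ω₄ = r₂ω₂ sin(θ₂−θ₃) / [r₄ sin(θ₄−θ₃)].
Numerator sine = -0.34530; denominator sine = -0.96502.
Result = 0.1377·0.51·(-0.34530) / (0.366·(-0.96502)) = +0.068657 rad/s; magnitude 0.068657 rad/s.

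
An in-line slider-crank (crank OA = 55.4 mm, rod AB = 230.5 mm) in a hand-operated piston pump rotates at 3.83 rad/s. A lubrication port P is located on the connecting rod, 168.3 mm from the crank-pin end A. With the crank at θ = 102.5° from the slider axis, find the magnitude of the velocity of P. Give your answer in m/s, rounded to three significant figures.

ω = 3.83 rad/s.  Crank-pin speed |V_A| = rω = 0.21218 m/s, perpendicular to OA.
Rod angle: sinφ = −(r/L) sinθ ⇒ φ = -13.571°; ω_rod = −rω cosθ/√(L²−r²sin²θ) = +0.20496 rad/s.
V_P = V_A + ω_rod × AP, with AP = 0.1683 m along the rod.
Components: V_Px = −rω sinθ − a·ω_rod·sinφ = -0.19906 m/s;  V_Py = rω cosθ + a·ω_rod·cosφ = -0.012393 m/s.
|V_P| = √(V_Px² + V_Py²) = 0.19944 m/s.

0.199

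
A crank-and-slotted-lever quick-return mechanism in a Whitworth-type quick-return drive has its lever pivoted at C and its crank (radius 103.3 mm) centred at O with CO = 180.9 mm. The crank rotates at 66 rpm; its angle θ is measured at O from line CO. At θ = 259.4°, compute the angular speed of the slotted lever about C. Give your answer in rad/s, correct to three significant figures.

ω = 6.912 rad/s (from 66 rpm).
Crank pin A relative to C: A = (d + r cosθ, r sinθ); lever angle φ = atan2(r sinθ, d + r cosθ).
Differentiating tanφ: φ̇ = rω(d cosθ + r)/(d² + r² + 2dr cosθ).
d² + r² + 2dr cosθ = |CA|² = 0.0365207 m²;  d cosθ + r = +0.070023 m.
|ω_lever| = |0.1033·6.912·+0.070023| / 0.0365207 = 1.3689 rad/s.

1.37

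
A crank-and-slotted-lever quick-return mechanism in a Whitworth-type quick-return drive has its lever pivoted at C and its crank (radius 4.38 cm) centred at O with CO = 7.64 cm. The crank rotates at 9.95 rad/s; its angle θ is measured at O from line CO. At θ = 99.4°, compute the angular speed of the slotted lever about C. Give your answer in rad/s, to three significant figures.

2.05

ω = 9.95 rad/s
Crank pin A relative to C: A = (d + r cosθ, r sinθ); lever angle φ = atan2(r sinθ, d + r cosθ).
Differentiating tanφ: φ̇ = rω(d cosθ + r)/(d² + r² + 2dr cosθ).
d² + r² + 2dr cosθ = |CA|² = 0.00666232 m²;  d cosθ + r = +0.031322 m.
|ω_lever| = |0.0438·9.95·+0.031322| / 0.00666232 = 2.0489 rad/s.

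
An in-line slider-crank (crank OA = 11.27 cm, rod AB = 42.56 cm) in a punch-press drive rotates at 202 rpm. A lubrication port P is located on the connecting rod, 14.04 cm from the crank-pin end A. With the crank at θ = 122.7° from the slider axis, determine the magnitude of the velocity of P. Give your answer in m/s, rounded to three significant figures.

ω = 21.15 rad/s.  Crank-pin speed |V_A| = rω = 2.384 m/s, perpendicular to OA.
Rod angle: sinφ = −(r/L) sinθ ⇒ φ = -12.876°; ω_rod = −rω cosθ/√(L²−r²sin²θ) = +3.1042 rad/s.
V_P = V_A + ω_rod × AP, with AP = 0.1404 m along the rod.
Components: V_Px = −rω sinθ − a·ω_rod·sinφ = -1.909 m/s;  V_Py = rω cosθ + a·ω_rod·cosφ = -0.86306 m/s.
|V_P| = √(V_Px² + V_Py²) = 2.0951 m/s.

2.10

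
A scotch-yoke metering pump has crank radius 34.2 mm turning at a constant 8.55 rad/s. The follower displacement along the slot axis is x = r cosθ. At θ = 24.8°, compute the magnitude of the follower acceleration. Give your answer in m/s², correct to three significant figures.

ω = 8.55 rad/s
x = r cosθ ⇒ ẍ = −rω² cosθ (ω constant).
|a| = rω²|cosθ| = 0.0342·(8.55)²·|cos 24.8°| = 2.2695 m/s².

2.27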